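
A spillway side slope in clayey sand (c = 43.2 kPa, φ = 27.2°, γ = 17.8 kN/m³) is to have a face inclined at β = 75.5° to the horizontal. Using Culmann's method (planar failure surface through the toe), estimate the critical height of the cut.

H_c = 24.97 m

Culmann's analysis gives the critical failure plane at α_cr = (β + φ)/2 = (75.5 + 27.2)/2 = 51.4°, and the critical height
H_c = (4c/γ) · sinβ cosφ / [1 − cos(β − φ)]
    = (4·43.2/17.8) · sin75.5°·cos27.2° / [1 − cos(48.3°)]
    = 9.708 · 0.9681·0.8894 / [1 − 0.6652]
    = 9.708 · 0.8611 / 0.3348
    = 24.97 m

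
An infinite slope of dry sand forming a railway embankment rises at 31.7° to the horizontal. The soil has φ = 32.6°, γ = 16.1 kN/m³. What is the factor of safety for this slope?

For a dry cohesionless infinite slope the factor of safety is FS = tanφ / tanβ.
FS = tan32.6° / tan31.7° = 0.6395 / 0.6176 = 1.035

FS = 1.04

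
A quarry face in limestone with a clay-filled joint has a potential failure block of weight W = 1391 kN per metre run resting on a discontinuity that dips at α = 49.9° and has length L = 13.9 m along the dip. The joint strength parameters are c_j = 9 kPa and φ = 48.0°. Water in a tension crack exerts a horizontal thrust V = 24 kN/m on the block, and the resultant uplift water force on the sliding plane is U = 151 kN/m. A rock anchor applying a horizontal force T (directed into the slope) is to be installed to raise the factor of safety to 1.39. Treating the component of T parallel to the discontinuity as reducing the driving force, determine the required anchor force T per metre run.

Resolving forces along and normal to the sliding plane, with the horizontal anchor force T adding T·sinα to the effective normal force and T·cosα acting up the plane against the driving force:
FS = [c_jL + (W cosα − U − V sinα + T sinα) tanφ] / [W sinα + V cosα − T cosα]
Without the anchor: N' = 726.6 kN/m, driving T_d = 1079.5 kN/m, resisting R = 9·13.9 + 726.6·tan48.0° = 932.1 kN/m, FS = 0.86.
Setting FS = 1.39 and solving for T:
1.39·(1079.5 − T cos49.9°) = 932.1 + T sin49.9°·tan48.0°
T·(sin49.9°·tan48.0° + 1.39·cos49.9°) = 1.39·1079.5 − 932.1
T·(0.7649·1.1106 + 1.39·0.6441) = 1500.5 − 932.1 = 568.4
T·1.7449 = 568.4
T = 325.7 kN/m

T = 326 kN/m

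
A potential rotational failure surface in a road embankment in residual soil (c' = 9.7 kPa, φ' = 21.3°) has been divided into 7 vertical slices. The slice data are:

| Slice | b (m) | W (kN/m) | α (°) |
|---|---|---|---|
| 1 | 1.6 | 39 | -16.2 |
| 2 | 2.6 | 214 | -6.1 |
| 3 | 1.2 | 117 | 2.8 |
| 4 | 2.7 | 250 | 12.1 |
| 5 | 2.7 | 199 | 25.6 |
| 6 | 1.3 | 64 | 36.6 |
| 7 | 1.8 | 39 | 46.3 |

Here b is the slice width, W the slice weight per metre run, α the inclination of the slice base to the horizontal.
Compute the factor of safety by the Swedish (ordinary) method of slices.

Ordinary method of slices: FS = Σ[c'·Δl_i + (W_i cosα_i)·tanφ'] / Σ W_i sinα_i, with Δl_i = b_i / cosα_i.
Slice 1: Δl = 1.6/cos(-16.2°) = 1.666 m; N'_1 = 39·cos(-16.2°) = 37.5; c'Δl = 16.16; W sinα = -10.9
Slice 2: Δl = 2.6/cos(-6.1°) = 2.615 m; N'_2 = 214·cos(-6.1°) = 212.8; c'Δl = 25.36; W sinα = -22.7
Slice 3: Δl = 1.2/cos2.8° = 1.201 m; N'_3 = 117·cos2.8° = 116.9; c'Δl = 11.65; W sinα = 5.7
Slice 4: Δl = 2.7/cos12.1° = 2.761 m; N'_4 = 250·cos12.1° = 244.4; c'Δl = 26.79; W sinα = 52.4
Slice 5: Δl = 2.7/cos25.6° = 2.994 m; N'_5 = 199·cos25.6° = 179.5; c'Δl = 29.04; W sinα = 86.0
Slice 6: Δl = 1.3/cos36.6° = 1.619 m; N'_6 = 64·cos36.6° = 51.4; c'Δl = 15.71; W sinα = 38.2
Slice 7: Δl = 1.8/cos46.3° = 2.605 m; N'_7 = 39·cos46.3° = 26.9; c'Δl = 25.27; W sinα = 28.2
Σc'Δl = 150.0 kN/m; ΣN' = 869.3 kN/m; ΣW sinα = 176.8 kN/m
Resisting = 150.0 + 869.3·tan21.3° = 150.0 + 338.9 = 488.9 kN/m
FS = 488.9 / 176.8 = 2.765

FS = 2.76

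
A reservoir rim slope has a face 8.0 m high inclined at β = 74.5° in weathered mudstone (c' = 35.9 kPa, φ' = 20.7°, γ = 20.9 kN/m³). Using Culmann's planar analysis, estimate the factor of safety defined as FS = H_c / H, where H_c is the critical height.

FS = 1.89

H_c = (4c'/γ) · sinβ cosφ' / [1 − cos(β − φ')]
    = (4·35.9/20.9) · sin74.5°·cos20.7° / [1 − cos53.8°]
    = 6.871 · 0.9014 / 0.4094 = 15.13 m
FS = H_c / H = 15.13 / 8.0 = 1.891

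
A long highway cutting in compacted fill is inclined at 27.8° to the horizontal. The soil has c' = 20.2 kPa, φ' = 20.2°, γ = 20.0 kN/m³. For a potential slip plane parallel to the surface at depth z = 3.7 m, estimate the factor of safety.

FS = 1.36

For an infinite slope with a slip plane parallel to the surface (no pore pressure): FS = [c' + γz cos²β tanφ'] / [γz sinβ cosβ].
γz = 20.0·3.7 = 74.00 kN/m²
Numerator = 20.2 + 74.00·cos²27.8°·tan20.2° = 20.2 + 74.00·0.7825·0.3679 = 41.504 kPa
Denominator = 74.00·sin27.8°·cos27.8° = 74.00·0.4664·0.8846 = 30.529 kPa
FS = 41.504 / 30.529 = 1.359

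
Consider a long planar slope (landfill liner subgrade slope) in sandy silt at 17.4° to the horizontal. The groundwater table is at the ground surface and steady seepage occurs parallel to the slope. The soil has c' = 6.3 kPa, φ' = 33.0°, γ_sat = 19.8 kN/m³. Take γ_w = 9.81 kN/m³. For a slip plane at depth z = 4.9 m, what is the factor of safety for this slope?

With seepage parallel to the slope and the water table at the surface, the effective normal stress on the slip plane uses the buoyant unit weight γ' = γ_sat − γ_w while the driving shear stress uses γ_sat:
FS = [c' + γ' z cos²β tanφ'] / [γ_sat z sinβ cosβ]
γ' = 19.8 − 9.81 = 9.99 kN/m³
Numerator = 6.3 + 9.99·4.9·cos²17.4°·tan33.0° = 6.3 + 9.99·4.9·0.9106·0.6494 = 35.246 kPa
Denominator = 19.8·4.9·sin17.4°·cos17.4° = 19.8·4.9·0.2990·0.9542 = 27.685 kPa
FS = 35.246 / 27.685 = 1.273

FS = 1.27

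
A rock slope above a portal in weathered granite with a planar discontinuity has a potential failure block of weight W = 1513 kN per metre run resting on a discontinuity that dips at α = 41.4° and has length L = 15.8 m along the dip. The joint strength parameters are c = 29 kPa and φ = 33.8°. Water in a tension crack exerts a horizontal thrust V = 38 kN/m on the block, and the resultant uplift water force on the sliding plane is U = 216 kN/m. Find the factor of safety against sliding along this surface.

Resolving the block weight along and normal to the plane and applying the Mohr–Coulomb strength on the joint:
N' = W cosα − U − V sinα = 1513·cos41.4° − 216 − 38·sin41.4° = 893.8 kN/m
Driving force T = W sinα + V cosα = 1513·sin41.4° + 38·cos41.4° = 1029.1 kN/m
Resisting force R = c·L + N'·tanφ = 29·15.8 + 893.8·tan33.8° = 458.2 + 598.3 = 1056.5 kN/m
FS = R / T = 1056.5 / 1029.1 = 1.027

FS = 1.03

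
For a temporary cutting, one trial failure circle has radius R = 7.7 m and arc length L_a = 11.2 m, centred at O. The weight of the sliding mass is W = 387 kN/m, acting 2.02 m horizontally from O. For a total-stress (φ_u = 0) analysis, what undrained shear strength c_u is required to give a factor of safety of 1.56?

c_u = 14.1 kPa

FS = c_u·L_a·R / (W·d), so c_u = FS·W·d / (L_a·R).
c_u = 1.56·387·2.02 / (11.20·7.7) = 1219.5 / 86.24 = 14.14 kPa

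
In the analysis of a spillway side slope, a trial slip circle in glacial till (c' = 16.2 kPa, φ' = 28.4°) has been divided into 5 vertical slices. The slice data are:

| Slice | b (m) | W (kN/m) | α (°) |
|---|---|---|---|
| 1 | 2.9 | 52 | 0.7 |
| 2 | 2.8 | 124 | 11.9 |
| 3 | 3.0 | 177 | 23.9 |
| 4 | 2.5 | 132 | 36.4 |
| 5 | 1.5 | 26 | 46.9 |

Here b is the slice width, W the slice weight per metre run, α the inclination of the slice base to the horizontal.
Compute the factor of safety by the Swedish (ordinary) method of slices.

FS = 2.46

Ordinary method of slices: FS = Σ[c'·Δl_i + (W_i cosα_i)·tanφ'] / Σ W_i sinα_i, with Δl_i = b_i / cosα_i.
Slice 1: Δl = 2.9/cos0.7° = 2.900 m; N'_1 = 52·cos0.7° = 52.0; c'Δl = 46.98; W sinα = 0.6
Slice 2: Δl = 2.8/cos11.9° = 2.861 m; N'_2 = 124·cos11.9° = 121.3; c'Δl = 46.36; W sinα = 25.6
Slice 3: Δl = 3.0/cos23.9° = 3.281 m; N'_3 = 177·cos23.9° = 161.8; c'Δl = 53.16; W sinα = 71.7
Slice 4: Δl = 2.5/cos36.4° = 3.106 m; N'_4 = 132·cos36.4° = 106.2; c'Δl = 50.32; W sinα = 78.3
Slice 5: Δl = 1.5/cos46.9° = 2.195 m; N'_5 = 26·cos46.9° = 17.8; c'Δl = 35.56; W sinα = 19.0
Σc'Δl = 232.4 kN/m; ΣN' = 459.2 kN/m; ΣW sinα = 195.2 kN/m
Resisting = 232.4 + 459.2·tan28.4° = 232.4 + 248.3 = 480.6 kN/m
FS = 480.6 / 195.2 = 2.462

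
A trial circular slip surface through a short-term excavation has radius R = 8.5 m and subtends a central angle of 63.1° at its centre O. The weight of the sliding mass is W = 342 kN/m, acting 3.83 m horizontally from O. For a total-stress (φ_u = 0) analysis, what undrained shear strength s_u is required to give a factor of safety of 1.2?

FS = s_u·L_a·R / (W·d), so s_u = FS·W·d / (L_a·R).
Arc length L_a = R·θ = 8.5·(63.1°·π/180) = 8.5·1.1013 = 9.36 m
s_u = 1.2·342·3.83 / (9.36·8.5) = 1571.8 / 79.57 = 19.75 kPa

s_u = 19.8 kPa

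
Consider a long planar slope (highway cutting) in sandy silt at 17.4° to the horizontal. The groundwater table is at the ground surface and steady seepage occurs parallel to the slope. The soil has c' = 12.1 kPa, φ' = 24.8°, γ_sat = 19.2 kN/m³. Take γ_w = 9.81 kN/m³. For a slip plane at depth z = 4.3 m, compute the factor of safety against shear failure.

With seepage parallel to the slope and the water table at the surface, the effective normal stress on the slip plane uses the buoyant unit weight γ' = γ_sat − γ_w while the driving shear stress uses γ_sat:
FS = [c' + γ' z cos²β tanφ'] / [γ_sat z sinβ cosβ]
γ' = 19.2 − 9.81 = 9.39 kN/m³
Numerator = 12.1 + 9.39·4.3·cos²17.4°·tan24.8° = 12.1 + 9.39·4.3·0.9106·0.4621 = 29.088 kPa
Denominator = 19.2·4.3·sin17.4°·cos17.4° = 19.2·4.3·0.2990·0.9542 = 23.559 kPa
FS = 29.088 / 23.559 = 1.235

FS = 1.23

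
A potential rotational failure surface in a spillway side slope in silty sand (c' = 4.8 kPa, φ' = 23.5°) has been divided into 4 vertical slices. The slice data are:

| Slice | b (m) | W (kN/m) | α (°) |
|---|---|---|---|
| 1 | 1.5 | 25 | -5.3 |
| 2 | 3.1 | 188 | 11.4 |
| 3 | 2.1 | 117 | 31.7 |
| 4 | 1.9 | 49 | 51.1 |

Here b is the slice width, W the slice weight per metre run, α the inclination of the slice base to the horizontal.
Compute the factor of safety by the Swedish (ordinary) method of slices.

Ordinary method of slices: FS = Σ[c'·Δl_i + (W_i cosα_i)·tanφ'] / Σ W_i sinα_i, with Δl_i = b_i / cosα_i.
Slice 1: Δl = 1.5/cos(-5.3°) = 1.506 m; N'_1 = 25·cos(-5.3°) = 24.9; c'Δl = 7.23; W sinα = -2.3
Slice 2: Δl = 3.1/cos11.4° = 3.162 m; N'_2 = 188·cos11.4° = 184.3; c'Δl = 15.18; W sinα = 37.2
Slice 3: Δl = 2.1/cos31.7° = 2.468 m; N'_3 = 117·cos31.7° = 99.5; c'Δl = 11.85; W sinα = 61.5
Slice 4: Δl = 1.9/cos51.1° = 3.026 m; N'_4 = 49·cos51.1° = 30.8; c'Δl = 14.52; W sinα = 38.1
Σc'Δl = 48.8 kN/m; ΣN' = 339.5 kN/m; ΣW sinα = 134.5 kN/m
Resisting = 48.8 + 339.5·tan23.5° = 48.8 + 147.6 = 196.4 kN/m
FS = 196.4 / 134.5 = 1.461

FS = 1.46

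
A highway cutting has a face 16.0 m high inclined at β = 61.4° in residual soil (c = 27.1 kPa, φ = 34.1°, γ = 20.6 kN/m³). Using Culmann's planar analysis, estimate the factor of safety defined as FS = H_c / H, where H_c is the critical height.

H_c = (4c/γ) · sinβ cosφ / [1 − cos(β − φ)]
    = (4·27.1/20.6) · sin61.4°·cos34.1° / [1 − cos27.3°]
    = 5.262 · 0.7270 / 0.1114 = 34.35 m
FS = H_c / H = 34.35 / 16.0 = 2.147

FS = 2.15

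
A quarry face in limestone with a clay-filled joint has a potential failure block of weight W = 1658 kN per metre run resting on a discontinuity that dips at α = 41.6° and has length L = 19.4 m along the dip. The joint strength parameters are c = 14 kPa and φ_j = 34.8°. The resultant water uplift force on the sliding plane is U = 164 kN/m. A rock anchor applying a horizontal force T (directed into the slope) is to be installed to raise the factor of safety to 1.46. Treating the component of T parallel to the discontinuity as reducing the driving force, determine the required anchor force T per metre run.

Resolving forces along and normal to the sliding plane, with the horizontal anchor force T adding T·sinα to the effective normal force and T·cosα acting up the plane against the driving force:
FS = [cL + (W cosα − U + T sinα) tanφ_j] / [W sinα − T cosα]
Without the anchor: N' = 1075.8 kN/m, driving T_d = 1100.8 kN/m, resisting R = 14·19.4 + 1075.8·tan34.8° = 1019.3 kN/m, FS = 0.93.
Setting FS = 1.46 and solving for T:
1.46·(1100.8 − T cos41.6°) = 1019.3 + T sin41.6°·tan34.8°
T·(sin41.6°·tan34.8° + 1.46·cos41.6°) = 1.46·1100.8 − 1019.3
T·(0.6639·0.6950 + 1.46·0.7478) = 1607.2 − 1019.3 = 587.8
T·1.5532 = 587.8
T = 378.4 kN/m

T = 378 kN/m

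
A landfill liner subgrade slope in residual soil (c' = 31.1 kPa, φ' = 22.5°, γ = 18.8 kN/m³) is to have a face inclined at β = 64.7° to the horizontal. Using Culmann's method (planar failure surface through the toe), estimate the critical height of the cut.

Culmann's analysis gives the critical failure plane at α_cr = (β + φ')/2 = (64.7 + 22.5)/2 = 43.6°, and the critical height
H_c = (4c'/γ) · sinβ cosφ' / [1 − cos(β − φ')]
    = (4·31.1/18.8) · sin64.7°·cos22.5° / [1 − cos(42.2°)]
    = 6.617 · 0.9041·0.9239 / [1 − 0.7408]
    = 6.617 · 0.8353 / 0.2592
    = 21.32 m

H_c = 21.32 m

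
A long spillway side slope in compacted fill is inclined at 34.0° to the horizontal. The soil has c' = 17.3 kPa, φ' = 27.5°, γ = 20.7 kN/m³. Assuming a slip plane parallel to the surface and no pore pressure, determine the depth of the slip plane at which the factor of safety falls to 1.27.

Setting FS = 1.27 in FS = [c' + γz cos²β tanφ'] / [γz sinβ cosβ] and solving for z:
z = c' / [γ cosβ (FS·sinβ − cosβ·tanφ')]
  = 17.3 / [20.7·cos34.0°·(1.27·sin34.0° − cos34.0°·tan27.5°)]
  = 17.3 / [20.7·0.8290·(1.27·0.5592 − 0.8290·0.5206)]
  = 17.3 / 4.7812 = 3.618 m

z = 3.62 m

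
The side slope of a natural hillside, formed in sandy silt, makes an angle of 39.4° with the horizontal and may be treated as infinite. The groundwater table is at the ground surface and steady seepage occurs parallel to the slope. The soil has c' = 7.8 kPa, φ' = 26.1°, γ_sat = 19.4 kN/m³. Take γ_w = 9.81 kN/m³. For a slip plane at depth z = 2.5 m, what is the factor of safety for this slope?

With seepage parallel to the slope and the water table at the surface, the effective normal stress on the slip plane uses the buoyant unit weight γ' = γ_sat − γ_w while the driving shear stress uses γ_sat:
FS = [c' + γ' z cos²β tanφ'] / [γ_sat z sinβ cosβ]
γ' = 19.4 − 9.81 = 9.59 kN/m³
Numerator = 7.8 + 9.59·2.5·cos²39.4°·tan26.1° = 7.8 + 9.59·2.5·0.5971·0.4899 = 14.813 kPa
Denominator = 19.4·2.5·sin39.4°·cos39.4° = 19.4·2.5·0.6347·0.7727 = 23.788 kPa
FS = 14.813 / 23.788 = 0.623

FS = 0.62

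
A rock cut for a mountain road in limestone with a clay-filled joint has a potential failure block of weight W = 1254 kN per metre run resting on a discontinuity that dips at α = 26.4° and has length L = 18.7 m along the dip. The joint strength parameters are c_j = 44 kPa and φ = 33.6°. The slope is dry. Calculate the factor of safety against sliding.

Resolving the block weight along and normal to the plane and applying the Mohr–Coulomb strength on the joint:
N' = W cosα = 1254·cos26.4° = 1123.2 kN/m
Driving force T = W sinα = 1254·sin26.4° = 557.6 kN/m
Resisting force R = c_j·L + N'·tanφ = 44·18.7 + 1123.2·tan33.6° = 822.8 + 746.3 = 1569.1 kN/m
FS = R / T = 1569.1 / 557.6 = 2.814

FS = 2.81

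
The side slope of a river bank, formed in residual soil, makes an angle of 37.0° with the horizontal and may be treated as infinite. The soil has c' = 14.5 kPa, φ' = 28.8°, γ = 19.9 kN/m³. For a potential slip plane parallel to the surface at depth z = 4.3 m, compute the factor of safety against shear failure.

FS = 1.08

For an infinite slope with a slip plane parallel to the surface (no pore pressure): FS = [c' + γz cos²β tanφ'] / [γz sinβ cosβ].
γz = 19.9·4.3 = 85.57 kN/m²
Numerator = 14.5 + 85.57·cos²37.0°·tan28.8° = 14.5 + 85.57·0.6378·0.5498 = 44.505 kPa
Denominator = 85.57·sin37.0°·cos37.0° = 85.57·0.6018·0.7986 = 41.128 kPa
FS = 44.505 / 41.128 = 1.082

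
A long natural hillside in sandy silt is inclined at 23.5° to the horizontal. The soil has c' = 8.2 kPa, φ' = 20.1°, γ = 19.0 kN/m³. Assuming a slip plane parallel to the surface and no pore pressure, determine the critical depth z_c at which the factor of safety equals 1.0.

Setting FS = 1.00 in FS = [c' + γz cos²β tanφ'] / [γz sinβ cosβ] and solving for z:
z = c' / [γ cosβ (FS·sinβ − cosβ·tanφ')]
  = 8.2 / [19.0·cos23.5°·(1.00·sin23.5° − cos23.5°·tan20.1°)]
  = 8.2 / [19.0·0.9171·(1.00·0.3987 − 0.9171·0.3659)]
  = 8.2 / 1.1004 = 7.452 m

z_c = 7.45 m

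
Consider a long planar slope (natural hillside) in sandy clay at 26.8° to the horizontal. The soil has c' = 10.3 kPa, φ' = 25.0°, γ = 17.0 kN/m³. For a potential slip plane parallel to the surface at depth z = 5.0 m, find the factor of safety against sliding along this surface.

For an infinite slope with a slip plane parallel to the surface (no pore pressure): FS = [c' + γz cos²β tanφ'] / [γz sinβ cosβ].
γz = 17.0·5.0 = 85.00 kN/m²
Numerator = 10.3 + 85.00·cos²26.8°·tan25.0° = 10.3 + 85.00·0.7967·0.4663 = 41.878 kPa
Denominator = 85.00·sin26.8°·cos26.8° = 85.00·0.4509·0.8926 = 34.208 kPa
FS = 41.878 / 34.208 = 1.224

FS = 1.22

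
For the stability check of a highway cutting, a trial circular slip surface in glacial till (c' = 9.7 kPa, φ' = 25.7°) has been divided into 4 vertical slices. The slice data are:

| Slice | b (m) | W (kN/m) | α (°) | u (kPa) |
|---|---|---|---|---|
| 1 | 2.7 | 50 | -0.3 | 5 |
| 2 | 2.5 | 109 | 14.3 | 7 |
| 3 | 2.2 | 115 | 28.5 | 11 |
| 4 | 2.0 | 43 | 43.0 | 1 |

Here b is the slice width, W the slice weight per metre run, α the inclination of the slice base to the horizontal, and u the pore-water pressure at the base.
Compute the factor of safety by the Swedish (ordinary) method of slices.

Ordinary method of slices: FS = Σ[c'·Δl_i + (W_i cosα_i − u_i·Δl_i)·tanφ'] / Σ W_i sinα_i, with Δl_i = b_i / cosα_i.
Slice 1: Δl = 2.7/cos(-0.3°) = 2.700 m; N'_1 = 50·cos(-0.3°) − 5·2.700 = 36.5; c'Δl = 26.19; W sinα = -0.3
Slice 2: Δl = 2.5/cos14.3° = 2.580 m; N'_2 = 109·cos14.3° − 7·2.580 = 87.6; c'Δl = 25.03; W sinα = 26.9
Slice 3: Δl = 2.2/cos28.5° = 2.503 m; N'_3 = 115·cos28.5° − 11·2.503 = 73.5; c'Δl = 24.28; W sinα = 54.9
Slice 4: Δl = 2.0/cos43.0° = 2.735 m; N'_4 = 43·cos43.0° − 1·2.735 = 28.7; c'Δl = 26.53; W sinα = 29.3
Σc'Δl = 102.0 kN/m; ΣN' = 226.3 kN/m; ΣW sinα = 110.9 kN/m
Resisting = 102.0 + 226.3·tan25.7° = 102.0 + 108.9 = 210.9 kN/m
FS = 210.9 / 110.9 = 1.903

FS = 1.90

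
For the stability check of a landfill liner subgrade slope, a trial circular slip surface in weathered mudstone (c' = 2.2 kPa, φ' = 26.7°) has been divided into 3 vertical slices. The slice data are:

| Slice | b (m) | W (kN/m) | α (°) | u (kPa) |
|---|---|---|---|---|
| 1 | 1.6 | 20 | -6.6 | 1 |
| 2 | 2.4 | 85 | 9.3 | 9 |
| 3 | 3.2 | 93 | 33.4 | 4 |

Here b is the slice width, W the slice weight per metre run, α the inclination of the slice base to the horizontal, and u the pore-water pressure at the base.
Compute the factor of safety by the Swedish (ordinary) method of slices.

Ordinary method of slices: FS = Σ[c'·Δl_i + (W_i cosα_i − u_i·Δl_i)·tanφ'] / Σ W_i sinα_i, with Δl_i = b_i / cosα_i.
Slice 1: Δl = 1.6/cos(-6.6°) = 1.611 m; N'_1 = 20·cos(-6.6°) − 1·1.611 = 18.3; c'Δl = 3.54; W sinα = -2.3
Slice 2: Δl = 2.4/cos9.3° = 2.432 m; N'_2 = 85·cos9.3° − 9·2.432 = 62.0; c'Δl = 5.35; W sinα = 13.7
Slice 3: Δl = 3.2/cos33.4° = 3.833 m; N'_3 = 93·cos33.4° − 4·3.833 = 62.3; c'Δl = 8.43; W sinα = 51.2
Σc'Δl = 17.3 kN/m; ΣN' = 142.6 kN/m; ΣW sinα = 62.6 kN/m
Resisting = 17.3 + 142.6·tan26.7° = 17.3 + 71.7 = 89.0 kN/m
FS = 89.0 / 62.6 = 1.421

FS = 1.42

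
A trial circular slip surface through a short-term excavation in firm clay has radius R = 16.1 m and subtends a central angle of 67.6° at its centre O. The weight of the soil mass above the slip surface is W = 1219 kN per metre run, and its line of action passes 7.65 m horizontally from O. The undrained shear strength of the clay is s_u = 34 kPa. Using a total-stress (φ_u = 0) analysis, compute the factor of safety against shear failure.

FS = 1.12

Taking moments about the centre O, the resisting moment is provided by the undrained shear strength acting along the arc:
Arc length L_a = R·θ = 16.1·(67.6°·π/180) = 16.1·1.1798 = 19.00 m
M_R = s_u·L_a·R = 34·19.00·16.1 = 10398.1 kN·m/m
M_D = W·d = 1219·7.65 = 9325.4 kN·m/m
FS = M_R / M_D = 10398.1 / 9325.4 = 1.115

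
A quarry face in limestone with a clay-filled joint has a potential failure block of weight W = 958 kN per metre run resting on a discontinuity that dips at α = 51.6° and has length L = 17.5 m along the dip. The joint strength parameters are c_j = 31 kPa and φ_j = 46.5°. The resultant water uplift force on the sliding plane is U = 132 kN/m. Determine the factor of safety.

FS = 1.37

Resolving the block weight along and normal to the plane and applying the Mohr–Coulomb strength on the joint:
N' = W cosα − U = 958·cos51.6° − 132 = 463.1 kN/m
Driving force T = W sinα = 958·sin51.6° = 750.8 kN/m
Resisting force R = c_j·L + N'·tanφ_j = 31·17.5 + 463.1·tan46.5° = 542.5 + 488.0 = 1030.5 kN/m
FS = R / T = 1030.5 / 750.8 = 1.373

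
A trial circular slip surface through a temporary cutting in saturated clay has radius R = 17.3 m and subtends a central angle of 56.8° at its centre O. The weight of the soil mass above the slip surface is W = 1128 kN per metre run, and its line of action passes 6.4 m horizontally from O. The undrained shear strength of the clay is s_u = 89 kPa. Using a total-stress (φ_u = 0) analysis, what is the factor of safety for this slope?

FS = 3.66

Taking moments about the centre O, the resisting moment is provided by the undrained shear strength acting along the arc:
Arc length L_a = R·θ = 17.3·(56.8°·π/180) = 17.3·0.9913 = 17.15 m
M_R = s_u·L_a·R = 89·17.15·17.3 = 26406.3 kN·m/m
M_D = W·d = 1128·6.4 = 7219.2 kN·m/m
FS = M_R / M_D = 26406.3 / 7219.2 = 3.658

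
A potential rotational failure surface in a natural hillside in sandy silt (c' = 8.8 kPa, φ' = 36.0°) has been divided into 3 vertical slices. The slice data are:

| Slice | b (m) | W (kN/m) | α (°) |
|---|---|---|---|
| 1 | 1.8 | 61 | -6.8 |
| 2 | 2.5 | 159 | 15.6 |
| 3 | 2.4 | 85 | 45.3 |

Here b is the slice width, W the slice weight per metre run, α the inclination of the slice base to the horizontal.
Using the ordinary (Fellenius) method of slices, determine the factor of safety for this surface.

Ordinary method of slices: FS = Σ[c'·Δl_i + (W_i cosα_i)·tanφ'] / Σ W_i sinα_i, with Δl_i = b_i / cosα_i.
Slice 1: Δl = 1.8/cos(-6.8°) = 1.813 m; N'_1 = 61·cos(-6.8°) = 60.6; c'Δl = 15.95; W sinα = -7.2
Slice 2: Δl = 2.5/cos15.6° = 2.596 m; N'_2 = 159·cos15.6° = 153.1; c'Δl = 22.84; W sinα = 42.8
Slice 3: Δl = 2.4/cos45.3° = 3.412 m; N'_3 = 85·cos45.3° = 59.8; c'Δl = 30.03; W sinα = 60.4
Σc'Δl = 68.8 kN/m; ΣN' = 273.5 kN/m; ΣW sinα = 96.0 kN/m
Resisting = 68.8 + 273.5·tan36.0° = 68.8 + 198.7 = 267.5 kN/m
FS = 267.5 / 96.0 = 2.788

FS = 2.79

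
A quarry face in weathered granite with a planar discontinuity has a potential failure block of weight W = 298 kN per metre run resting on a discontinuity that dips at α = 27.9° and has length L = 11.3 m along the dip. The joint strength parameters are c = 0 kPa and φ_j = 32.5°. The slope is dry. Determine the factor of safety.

FS = 1.20

Resolving the block weight along and normal to the plane and applying the Mohr–Coulomb strength on the joint:
N' = W cosα = 298·cos27.9° = 263.4 kN/m
Driving force T = W sinα = 298·sin27.9° = 139.4 kN/m
Resisting force R = c·L + N'·tanφ_j = 0·11.3 + 263.4·tan32.5° = 0.0 + 167.8 = 167.8 kN/m
FS = R / T = 167.8 / 139.4 = 1.203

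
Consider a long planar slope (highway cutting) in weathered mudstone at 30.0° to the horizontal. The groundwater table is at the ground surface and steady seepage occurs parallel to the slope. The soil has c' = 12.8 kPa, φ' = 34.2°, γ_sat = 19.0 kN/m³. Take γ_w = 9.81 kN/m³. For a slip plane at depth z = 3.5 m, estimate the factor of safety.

FS = 1.01

With seepage parallel to the slope and the water table at the surface, the effective normal stress on the slip plane uses the buoyant unit weight γ' = γ_sat − γ_w while the driving shear stress uses γ_sat:
FS = [c' + γ' z cos²β tanφ'] / [γ_sat z sinβ cosβ]
γ' = 19.0 − 9.81 = 9.19 kN/m³
Numerator = 12.8 + 9.19·3.5·cos²30.0°·tan34.2° = 12.8 + 9.19·3.5·0.7500·0.6796 = 29.194 kPa
Denominator = 19.0·3.5·sin30.0°·cos30.0° = 19.0·3.5·0.5000·0.8660 = 28.795 kPa
FS = 29.194 / 28.795 = 1.014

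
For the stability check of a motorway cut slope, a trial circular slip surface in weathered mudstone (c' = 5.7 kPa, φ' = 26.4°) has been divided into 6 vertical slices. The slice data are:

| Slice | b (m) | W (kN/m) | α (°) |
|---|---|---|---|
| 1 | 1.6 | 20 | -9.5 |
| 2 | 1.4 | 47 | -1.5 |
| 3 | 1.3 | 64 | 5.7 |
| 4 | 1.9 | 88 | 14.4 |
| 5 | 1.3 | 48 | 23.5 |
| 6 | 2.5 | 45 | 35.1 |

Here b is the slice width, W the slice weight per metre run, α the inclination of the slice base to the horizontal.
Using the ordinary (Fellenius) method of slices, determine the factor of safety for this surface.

FS = 3.03

Ordinary method of slices: FS = Σ[c'·Δl_i + (W_i cosα_i)·tanφ'] / Σ W_i sinα_i, with Δl_i = b_i / cosα_i.
Slice 1: Δl = 1.6/cos(-9.5°) = 1.622 m; N'_1 = 20·cos(-9.5°) = 19.7; c'Δl = 9.25; W sinα = -3.3
Slice 2: Δl = 1.4/cos(-1.5°) = 1.400 m; N'_2 = 47·cos(-1.5°) = 47.0; c'Δl = 7.98; W sinα = -1.2
Slice 3: Δl = 1.3/cos5.7° = 1.306 m; N'_3 = 64·cos5.7° = 63.7; c'Δl = 7.45; W sinα = 6.4
Slice 4: Δl = 1.9/cos14.4° = 1.962 m; N'_4 = 88·cos14.4° = 85.2; c'Δl = 11.18; W sinα = 21.9
Slice 5: Δl = 1.3/cos23.5° = 1.418 m; N'_5 = 48·cos23.5° = 44.0; c'Δl = 8.08; W sinα = 19.1
Slice 6: Δl = 2.5/cos35.1° = 3.056 m; N'_6 = 45·cos35.1° = 36.8; c'Δl = 17.42; W sinα = 25.9
Σc'Δl = 61.4 kN/m; ΣN' = 296.5 kN/m; ΣW sinα = 68.7 kN/m
Resisting = 61.4 + 296.5·tan26.4° = 61.4 + 147.2 = 208.5 kN/m
FS = 208.5 / 68.7 = 3.034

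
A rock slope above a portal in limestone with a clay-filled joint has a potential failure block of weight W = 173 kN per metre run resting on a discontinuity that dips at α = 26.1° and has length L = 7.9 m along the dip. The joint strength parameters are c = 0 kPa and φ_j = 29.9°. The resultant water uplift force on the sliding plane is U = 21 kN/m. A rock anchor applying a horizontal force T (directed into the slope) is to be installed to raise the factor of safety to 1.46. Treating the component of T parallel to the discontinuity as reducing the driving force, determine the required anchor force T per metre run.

T = 22 kN/m

Resolving forces along and normal to the sliding plane, with the horizontal anchor force T adding T·sinα to the effective normal force and T·cosα acting up the plane against the driving force:
FS = [cL + (W cosα − U + T sinα) tanφ_j] / [W sinα − T cosα]
Without the anchor: N' = 134.4 kN/m, driving T_d = 76.1 kN/m, resisting R = 0·7.9 + 134.4·tan29.9° = 77.3 kN/m, FS = 1.02.
Setting FS = 1.46 and solving for T:
1.46·(76.1 − T cos26.1°) = 77.3 + T sin26.1°·tan29.9°
T·(sin26.1°·tan29.9° + 1.46·cos26.1°) = 1.46·76.1 − 77.3
T·(0.4399·0.5750 + 1.46·0.8980) = 111.1 − 77.3 = 33.9
T·1.5641 = 33.9
T = 21.6 kN/m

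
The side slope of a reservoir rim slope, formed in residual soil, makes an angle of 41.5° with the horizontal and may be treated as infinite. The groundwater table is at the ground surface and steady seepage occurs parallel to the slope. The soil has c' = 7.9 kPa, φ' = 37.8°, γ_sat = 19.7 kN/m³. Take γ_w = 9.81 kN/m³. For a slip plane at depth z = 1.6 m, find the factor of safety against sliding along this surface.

With seepage parallel to the slope and the water table at the surface, the effective normal stress on the slip plane uses the buoyant unit weight γ' = γ_sat − γ_w while the driving shear stress uses γ_sat:
FS = [c' + γ' z cos²β tanφ'] / [γ_sat z sinβ cosβ]
γ' = 19.7 − 9.81 = 9.89 kN/m³
Numerator = 7.9 + 9.89·1.6·cos²41.5°·tan37.8° = 7.9 + 9.89·1.6·0.5609·0.7757 = 14.785 kPa
Denominator = 19.7·1.6·sin41.5°·cos41.5° = 19.7·1.6·0.6626·0.7490 = 15.643 kPa
FS = 14.785 / 15.643 = 0.945

FS = 0.95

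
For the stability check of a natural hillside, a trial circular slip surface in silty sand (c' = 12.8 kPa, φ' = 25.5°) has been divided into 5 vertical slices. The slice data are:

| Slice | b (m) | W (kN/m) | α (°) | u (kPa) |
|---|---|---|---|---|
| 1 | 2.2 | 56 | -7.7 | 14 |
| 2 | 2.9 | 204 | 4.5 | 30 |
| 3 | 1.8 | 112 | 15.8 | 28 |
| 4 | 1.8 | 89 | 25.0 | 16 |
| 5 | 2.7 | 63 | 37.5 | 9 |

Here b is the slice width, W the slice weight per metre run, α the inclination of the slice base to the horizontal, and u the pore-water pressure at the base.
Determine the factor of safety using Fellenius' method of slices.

Ordinary method of slices: FS = Σ[c'·Δl_i + (W_i cosα_i − u_i·Δl_i)·tanφ'] / Σ W_i sinα_i, with Δl_i = b_i / cosα_i.
Slice 1: Δl = 2.2/cos(-7.7°) = 2.220 m; N'_1 = 56·cos(-7.7°) − 14·2.220 = 24.4; c'Δl = 28.42; W sinα = -7.5
Slice 2: Δl = 2.9/cos4.5° = 2.909 m; N'_2 = 204·cos4.5° − 30·2.909 = 116.1; c'Δl = 37.23; W sinα = 16.0
Slice 3: Δl = 1.8/cos15.8° = 1.871 m; N'_3 = 112·cos15.8° − 28·1.871 = 55.4; c'Δl = 23.94; W sinα = 30.5
Slice 4: Δl = 1.8/cos25.0° = 1.986 m; N'_4 = 89·cos25.0° − 16·1.986 = 48.9; c'Δl = 25.42; W sinα = 37.6
Slice 5: Δl = 2.7/cos37.5° = 3.403 m; N'_5 = 63·cos37.5° − 9·3.403 = 19.4; c'Δl = 43.56; W sinα = 38.4
Σc'Δl = 158.6 kN/m; ΣN' = 264.1 kN/m; ΣW sinα = 115.0 kN/m
Resisting = 158.6 + 264.1·tan25.5° = 158.6 + 126.0 = 284.6 kN/m
FS = 284.6 / 115.0 = 2.475

FS = 2.48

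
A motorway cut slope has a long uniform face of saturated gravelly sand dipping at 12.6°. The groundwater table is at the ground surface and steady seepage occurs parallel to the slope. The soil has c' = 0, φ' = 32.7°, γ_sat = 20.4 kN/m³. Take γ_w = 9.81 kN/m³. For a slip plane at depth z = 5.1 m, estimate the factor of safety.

With seepage parallel to the slope and the water table at the surface, the effective normal stress on the slip plane uses the buoyant unit weight γ' = γ_sat − γ_w while the driving shear stress uses γ_sat:
FS = [c' + γ' z cos²β tanφ'] / [γ_sat z sinβ cosβ]
(For c' = 0 this reduces to FS = (γ'/γ_sat)·tanφ'/tanβ.)
γ' = 20.4 − 9.81 = 10.59 kN/m³
Numerator = 0.0 + 10.59·5.1·cos²12.6°·tan32.7° = 0.0 + 10.59·5.1·0.9524·0.6420 = 33.023 kPa
Denominator = 20.4·5.1·sin12.6°·cos12.6° = 20.4·5.1·0.2181·0.9759 = 22.149 kPa
FS = 33.023 / 22.149 = 1.491

FS = 1.49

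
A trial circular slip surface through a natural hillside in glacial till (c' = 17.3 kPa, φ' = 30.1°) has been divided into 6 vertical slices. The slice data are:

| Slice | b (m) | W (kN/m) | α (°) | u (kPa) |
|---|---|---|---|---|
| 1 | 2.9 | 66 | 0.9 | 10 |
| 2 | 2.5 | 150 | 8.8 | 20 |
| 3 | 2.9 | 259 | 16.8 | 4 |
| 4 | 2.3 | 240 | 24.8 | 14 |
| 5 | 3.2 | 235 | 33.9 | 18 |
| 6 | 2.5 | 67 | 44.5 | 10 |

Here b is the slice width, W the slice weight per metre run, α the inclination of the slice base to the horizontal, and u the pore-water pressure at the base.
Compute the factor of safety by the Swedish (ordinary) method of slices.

FS = 1.90

Ordinary method of slices: FS = Σ[c'·Δl_i + (W_i cosα_i − u_i·Δl_i)·tanφ'] / Σ W_i sinα_i, with Δl_i = b_i / cosα_i.
Slice 1: Δl = 2.9/cos0.9° = 2.900 m; N'_1 = 66·cos0.9° − 10·2.900 = 37.0; c'Δl = 50.18; W sinα = 1.0
Slice 2: Δl = 2.5/cos8.8° = 2.530 m; N'_2 = 150·cos8.8° − 20·2.530 = 97.6; c'Δl = 43.77; W sinα = 22.9
Slice 3: Δl = 2.9/cos16.8° = 3.029 m; N'_3 = 259·cos16.8° − 4·3.029 = 235.8; c'Δl = 52.41; W sinα = 74.9
Slice 4: Δl = 2.3/cos24.8° = 2.534 m; N'_4 = 240·cos24.8° − 14·2.534 = 182.4; c'Δl = 43.83; W sinα = 100.7
Slice 5: Δl = 3.2/cos33.9° = 3.855 m; N'_5 = 235·cos33.9° − 18·3.855 = 125.7; c'Δl = 66.70; W sinα = 131.1
Slice 6: Δl = 2.5/cos44.5° = 3.505 m; N'_6 = 67·cos44.5° − 10·3.505 = 12.7; c'Δl = 60.64; W sinα = 47.0
Σc'Δl = 317.5 kN/m; ΣN' = 691.2 kN/m; ΣW sinα = 377.5 kN/m
Resisting = 317.5 + 691.2·tan30.1° = 317.5 + 400.7 = 718.2 kN/m
FS = 718.2 / 377.5 = 1.902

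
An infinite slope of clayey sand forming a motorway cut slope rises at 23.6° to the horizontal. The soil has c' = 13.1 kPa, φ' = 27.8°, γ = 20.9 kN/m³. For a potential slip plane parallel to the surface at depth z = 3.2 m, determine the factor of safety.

For an infinite slope with a slip plane parallel to the surface (no pore pressure): FS = [c' + γz cos²β tanφ'] / [γz sinβ cosβ].
γz = 20.9·3.2 = 66.88 kN/m²
Numerator = 13.1 + 66.88·cos²23.6°·tan27.8° = 13.1 + 66.88·0.8397·0.5272 = 42.710 kPa
Denominator = 66.88·sin23.6°·cos23.6° = 66.88·0.4003·0.9164 = 24.536 kPa
FS = 42.710 / 24.536 = 1.741

FS = 1.74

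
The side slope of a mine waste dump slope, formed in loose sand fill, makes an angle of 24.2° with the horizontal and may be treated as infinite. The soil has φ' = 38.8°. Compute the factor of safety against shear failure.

FS = 1.79

For a dry cohesionless infinite slope the factor of safety is FS = tanφ' / tanβ.
FS = tan38.8° / tan24.2° = 0.8040 / 0.4494 = 1.789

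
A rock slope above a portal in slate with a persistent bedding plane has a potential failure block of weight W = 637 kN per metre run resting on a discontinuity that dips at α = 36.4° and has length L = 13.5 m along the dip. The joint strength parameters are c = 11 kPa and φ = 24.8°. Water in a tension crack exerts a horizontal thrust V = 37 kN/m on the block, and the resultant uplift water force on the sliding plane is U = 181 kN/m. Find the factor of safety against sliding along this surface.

Resolving the block weight along and normal to the plane and applying the Mohr–Coulomb strength on the joint:
N' = W cosα − U − V sinα = 637·cos36.4° − 181 − 37·sin36.4° = 309.8 kN/m
Driving force T = W sinα + V cosα = 637·sin36.4° + 37·cos36.4° = 407.8 kN/m
Resisting force R = c·L + N'·tanφ = 11·13.5 + 309.8·tan24.8° = 148.5 + 143.1 = 291.6 kN/m
FS = R / T = 291.6 / 407.8 = 0.715

FS = 0.72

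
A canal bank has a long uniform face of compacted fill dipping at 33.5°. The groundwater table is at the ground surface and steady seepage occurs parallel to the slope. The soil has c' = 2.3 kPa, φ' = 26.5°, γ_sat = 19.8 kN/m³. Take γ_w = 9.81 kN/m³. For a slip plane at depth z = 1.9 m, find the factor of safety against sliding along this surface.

With seepage parallel to the slope and the water table at the surface, the effective normal stress on the slip plane uses the buoyant unit weight γ' = γ_sat − γ_w while the driving shear stress uses γ_sat:
FS = [c' + γ' z cos²β tanφ'] / [γ_sat z sinβ cosβ]
γ' = 19.8 − 9.81 = 9.99 kN/m³
Numerator = 2.3 + 9.99·1.9·cos²33.5°·tan26.5° = 2.3 + 9.99·1.9·0.6954·0.4986 = 8.881 kPa
Denominator = 19.8·1.9·sin33.5°·cos33.5° = 19.8·1.9·0.5519·0.8339 = 17.315 kPa
FS = 8.881 / 17.315 = 0.513

FS = 0.51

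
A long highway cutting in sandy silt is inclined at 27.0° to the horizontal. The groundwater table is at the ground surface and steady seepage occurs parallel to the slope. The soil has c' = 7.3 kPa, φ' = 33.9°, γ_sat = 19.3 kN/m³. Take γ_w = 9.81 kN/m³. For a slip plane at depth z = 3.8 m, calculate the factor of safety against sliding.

With seepage parallel to the slope and the water table at the surface, the effective normal stress on the slip plane uses the buoyant unit weight γ' = γ_sat − γ_w while the driving shear stress uses γ_sat:
FS = [c' + γ' z cos²β tanφ'] / [γ_sat z sinβ cosβ]
γ' = 19.3 − 9.81 = 9.49 kN/m³
Numerator = 7.3 + 9.49·3.8·cos²27.0°·tan33.9° = 7.3 + 9.49·3.8·0.7939·0.6720 = 26.538 kPa
Denominator = 19.3·3.8·sin27.0°·cos27.0° = 19.3·3.8·0.4540·0.8910 = 29.667 kPa
FS = 26.538 / 29.667 = 0.895

FS = 0.89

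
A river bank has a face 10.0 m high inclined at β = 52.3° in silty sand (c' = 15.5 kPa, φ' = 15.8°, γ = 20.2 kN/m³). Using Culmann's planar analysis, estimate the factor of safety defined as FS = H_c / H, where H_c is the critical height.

H_c = (4c'/γ) · sinβ cosφ' / [1 − cos(β − φ')]
    = (4·15.5/20.2) · sin52.3°·cos15.8° / [1 − cos36.5°]
    = 3.069 · 0.7613 / 0.1961 = 11.91 m
FS = H_c / H = 11.91 / 10.0 = 1.191

FS = 1.19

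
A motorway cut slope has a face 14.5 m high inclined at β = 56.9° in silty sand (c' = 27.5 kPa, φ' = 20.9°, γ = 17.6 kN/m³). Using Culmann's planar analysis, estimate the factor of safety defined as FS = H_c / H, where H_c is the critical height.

H_c = (4c'/γ) · sinβ cosφ' / [1 − cos(β − φ')]
    = (4·27.5/17.6) · sin56.9°·cos20.9° / [1 − cos36.0°]
    = 6.250 · 0.7826 / 0.1910 = 25.61 m
FS = H_c / H = 25.61 / 14.5 = 1.766

FS = 1.77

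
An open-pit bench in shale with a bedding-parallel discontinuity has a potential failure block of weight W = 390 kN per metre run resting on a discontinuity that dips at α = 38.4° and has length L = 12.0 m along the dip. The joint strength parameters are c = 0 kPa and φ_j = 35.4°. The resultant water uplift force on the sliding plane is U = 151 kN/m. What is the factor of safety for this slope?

FS = 0.45

Resolving the block weight along and normal to the plane and applying the Mohr–Coulomb strength on the joint:
N' = W cosα − U = 390·cos38.4° − 151 = 154.6 kN/m
Driving force T = W sinα = 390·sin38.4° = 242.2 kN/m
Resisting force R = c·L + N'·tanφ_j = 0·12.0 + 154.6·tan35.4° = 0.0 + 109.9 = 109.9 kN/m
FS = R / T = 109.9 / 242.2 = 0.454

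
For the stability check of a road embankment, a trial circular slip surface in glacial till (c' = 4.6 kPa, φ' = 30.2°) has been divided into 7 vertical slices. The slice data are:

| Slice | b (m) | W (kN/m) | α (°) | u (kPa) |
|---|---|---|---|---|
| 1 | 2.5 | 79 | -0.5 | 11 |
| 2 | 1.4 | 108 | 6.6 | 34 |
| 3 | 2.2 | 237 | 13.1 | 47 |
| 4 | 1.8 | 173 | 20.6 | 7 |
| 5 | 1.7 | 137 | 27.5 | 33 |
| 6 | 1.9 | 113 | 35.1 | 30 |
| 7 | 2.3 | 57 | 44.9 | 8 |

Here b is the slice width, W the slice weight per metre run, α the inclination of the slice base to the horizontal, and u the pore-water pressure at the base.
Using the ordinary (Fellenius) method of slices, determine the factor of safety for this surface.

FS = 1.19

Ordinary method of slices: FS = Σ[c'·Δl_i + (W_i cosα_i − u_i·Δl_i)·tanφ'] / Σ W_i sinα_i, with Δl_i = b_i / cosα_i.
Slice 1: Δl = 2.5/cos(-0.5°) = 2.500 m; N'_1 = 79·cos(-0.5°) − 11·2.500 = 51.5; c'Δl = 11.50; W sinα = -0.7
Slice 2: Δl = 1.4/cos6.6° = 1.409 m; N'_2 = 108·cos6.6° − 34·1.409 = 59.4; c'Δl = 6.48; W sinα = 12.4
Slice 3: Δl = 2.2/cos13.1° = 2.259 m; N'_3 = 237·cos13.1° − 47·2.259 = 124.7; c'Δl = 10.39; W sinα = 53.7
Slice 4: Δl = 1.8/cos20.6° = 1.923 m; N'_4 = 173·cos20.6° − 7·1.923 = 148.5; c'Δl = 8.85; W sinα = 60.9
Slice 5: Δl = 1.7/cos27.5° = 1.917 m; N'_5 = 137·cos27.5° − 33·1.917 = 58.3; c'Δl = 8.82; W sinα = 63.3
Slice 6: Δl = 1.9/cos35.1° = 2.322 m; N'_6 = 113·cos35.1° − 30·2.322 = 22.8; c'Δl = 10.68; W sinα = 65.0
Slice 7: Δl = 2.3/cos44.9° = 3.247 m; N'_7 = 57·cos44.9° − 8·3.247 = 14.4; c'Δl = 14.94; W sinα = 40.2
Σc'Δl = 71.7 kN/m; ΣN' = 479.5 kN/m; ΣW sinα = 294.8 kN/m
Resisting = 71.7 + 479.5·tan30.2° = 71.7 + 279.1 = 350.7 kN/m
FS = 350.7 / 294.8 = 1.190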